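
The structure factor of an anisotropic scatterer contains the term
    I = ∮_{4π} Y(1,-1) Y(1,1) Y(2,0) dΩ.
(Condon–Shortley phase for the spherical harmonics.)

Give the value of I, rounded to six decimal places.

0.126157

m-sum 0 ✓  L=4 even ✓  0≤2≤2 ✓
Π(2lᵢ+1) = 3×3×5 = 45
triangle coeff Δ(1,1,2) = 1/30
Σ_t [0,0]: t=0:+1/1 = 1/1
(3j)²=2/15 [(1 1 2; 0 0 0)], sign=+1
Σ_t [0,0]: t=0:+1/4 = 1/4
(3j)²=1/30 [(1 1 2; -1 1 0)], sign=+1
⇒ 4πI² = 1/5
I = (+1)√(1/5/(4π)) = 0.12615663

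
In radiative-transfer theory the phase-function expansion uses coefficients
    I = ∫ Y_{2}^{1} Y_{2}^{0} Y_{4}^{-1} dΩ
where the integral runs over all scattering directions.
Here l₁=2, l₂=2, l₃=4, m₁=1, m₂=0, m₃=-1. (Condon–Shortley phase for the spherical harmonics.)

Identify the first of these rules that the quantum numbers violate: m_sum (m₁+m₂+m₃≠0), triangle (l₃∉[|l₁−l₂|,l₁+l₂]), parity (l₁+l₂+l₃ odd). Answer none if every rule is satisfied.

m₁+m₂+m₃ = 1 + 0 − 1 = 0  ✓
triangle: |2−2|=0 ≤ l₃=4 ≤ 2+2=4  ✓
parity: l₁+l₂+l₃ = 8 is even  ✓

none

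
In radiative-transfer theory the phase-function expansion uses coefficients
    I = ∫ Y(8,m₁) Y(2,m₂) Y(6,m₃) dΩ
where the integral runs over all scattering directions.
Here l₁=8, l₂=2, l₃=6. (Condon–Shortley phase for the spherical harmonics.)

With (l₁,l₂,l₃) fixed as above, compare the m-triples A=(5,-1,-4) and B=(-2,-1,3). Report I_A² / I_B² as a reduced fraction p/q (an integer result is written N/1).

Same 8,2,6: normalisation and zero-m 3j drop out of the ratio.
A: Δ: 4! 12! 0! / 17! → 1/30940; sum: t=1:−1/43545600 = -1/43545600; 3j²(8 2 6; 5 -1 -4) = Δ·Π!·Σ² = 33/1190  (sign -1)
B: Δ: 4! 12! 0! / 17! → 1/30940; sum: t=1:−1/13063680 = -1/13063680; 3j²(8 2 6; -2 -1 3) = Δ·Π!·Σ² = 10/1547  (sign +1)
I_A²/I_B² = (33/1190)/(10/1547) = 429/100

429/100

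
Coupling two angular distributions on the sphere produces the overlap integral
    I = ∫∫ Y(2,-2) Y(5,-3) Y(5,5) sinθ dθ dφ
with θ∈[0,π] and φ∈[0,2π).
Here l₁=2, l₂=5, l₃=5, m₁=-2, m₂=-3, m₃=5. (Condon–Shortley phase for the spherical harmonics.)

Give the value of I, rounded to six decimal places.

0.088588

m-sum 0 ✓  L=12 even ✓  3≤5≤7 ✓
Π(2lᵢ+1) = 5×11×11 = 605
triangle coeff Δ(2,5,5) = 1/38610
Σ_t [0,2]: t=0:+1/2880 t=1:−1/576 t=2:+1/2880 = -1/960
(3j)²=10/429 [(2 5 5; 0 0 0)], sign=+1
Σ_t [2,2]: t=2:+1/161280 = 1/161280
(3j)²=1/143 [(2 5 5; -2 -3 5)], sign=+1
⇒ 4πI² = 50/507
I = (+1)√(50/507/(4π)) = 0.08858824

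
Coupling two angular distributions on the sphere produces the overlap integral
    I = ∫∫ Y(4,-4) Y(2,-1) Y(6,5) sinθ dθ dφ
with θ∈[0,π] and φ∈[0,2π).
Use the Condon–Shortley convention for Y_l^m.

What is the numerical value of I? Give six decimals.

-0.204295

Checks pass: Σm=0; 12 even; l₃=6∈[2,6].
(2·4+1)(2·2+1)(2·6+1) = 585
Δ: 0! 8! 4! / 13! → 1/6435
sum: t=0:+1/2304 = 1/2304
3j²(4 2 6; 0 0 0) = Δ·Π!·Σ² = 5/143  (sign +1)
sum: t=0:+1/241920 = 1/241920
3j²(4 2 6; -4 -1 5) = Δ·Π!·Σ² = 1/39  (sign -1)
combine: 4πI² = 585·5/143·1/39 = 75/143
take √, sign -1: I = -0.20429497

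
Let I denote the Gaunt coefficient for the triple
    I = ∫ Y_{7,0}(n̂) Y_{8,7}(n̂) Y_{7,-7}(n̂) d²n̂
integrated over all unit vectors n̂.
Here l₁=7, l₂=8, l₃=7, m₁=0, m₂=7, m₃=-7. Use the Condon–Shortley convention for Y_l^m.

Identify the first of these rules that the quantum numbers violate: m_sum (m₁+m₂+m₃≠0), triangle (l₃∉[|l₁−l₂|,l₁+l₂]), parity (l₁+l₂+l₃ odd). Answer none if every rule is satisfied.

none

azimuthal sum: 0 + 7 − 7 = 0  ✓
1 ≤ 7 ≤ 15 (triangle on l)  ✓
L = 7 + 8 + 7 = 22 (even)  ✓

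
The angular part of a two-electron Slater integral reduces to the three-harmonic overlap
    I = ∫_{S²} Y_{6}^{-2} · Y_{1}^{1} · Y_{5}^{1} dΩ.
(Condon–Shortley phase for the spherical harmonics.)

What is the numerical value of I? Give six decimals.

0.216205

m-sum 0 ✓  L=12 even ✓  5≤5≤7 ✓
Π(2lᵢ+1) = 13×3×11 = 429
triangle coeff Δ(6,1,5) = 1/858
Σ_t [1,1]: t=1:−1/14400 = -1/14400
(3j)²=6/143 [(6 1 5; 0 0 0)], sign=+1
Σ_t [2,2]: t=2:+1/34560 = 1/34560
(3j)²=14/429 [(6 1 5; -2 1 1)], sign=+1
⇒ 4πI² = 84/143
I = (+1)√(84/143/(4π)) = 0.21620548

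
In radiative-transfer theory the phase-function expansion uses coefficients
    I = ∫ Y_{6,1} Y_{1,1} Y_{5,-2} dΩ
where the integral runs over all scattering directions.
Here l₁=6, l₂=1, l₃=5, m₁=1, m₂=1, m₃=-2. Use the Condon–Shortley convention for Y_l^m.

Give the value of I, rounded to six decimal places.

m-sum 0 ✓  L=12 even ✓  5≤5≤7 ✓
Π(2lᵢ+1) = 13×3×11 = 429
triangle coeff Δ(6,1,5) = 1/858
Σ_t [1,1]: t=1:−1/14400 = -1/14400
(3j)²=6/143 [(6 1 5; 0 0 0)], sign=+1
Σ_t [2,2]: t=2:+1/60480 = 1/60480
(3j)²=5/429 [(6 1 5; 1 1 -2)], sign=-1
⇒ 4πI² = 30/143
I = (-1)√(30/143/(4π)) = -0.12920749

-0.129207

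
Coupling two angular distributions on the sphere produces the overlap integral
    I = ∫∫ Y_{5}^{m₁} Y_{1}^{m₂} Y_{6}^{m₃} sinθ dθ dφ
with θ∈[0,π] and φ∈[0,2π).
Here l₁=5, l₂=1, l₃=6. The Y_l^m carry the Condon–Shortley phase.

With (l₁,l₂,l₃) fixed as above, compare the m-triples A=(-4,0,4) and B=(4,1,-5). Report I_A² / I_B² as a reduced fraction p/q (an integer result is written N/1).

l's match ⇒ only the (l;m) 3-j factors differ between A and B.
A: triangle coeff Δ(5,1,6) = 1/858; Σ_t [0,0]: t=0:+1/362880 = 1/362880; (3j)²=10/429 [(5 1 6; -4 0 4)], sign=+1
B: triangle coeff Δ(5,1,6) = 1/858; Σ_t [0,0]: t=0:+1/725760 = 1/725760; (3j)²=5/78 [(5 1 6; 4 1 -5)], sign=-1
I_A²/I_B² = (10/429)/(5/78) = 4/11

4/11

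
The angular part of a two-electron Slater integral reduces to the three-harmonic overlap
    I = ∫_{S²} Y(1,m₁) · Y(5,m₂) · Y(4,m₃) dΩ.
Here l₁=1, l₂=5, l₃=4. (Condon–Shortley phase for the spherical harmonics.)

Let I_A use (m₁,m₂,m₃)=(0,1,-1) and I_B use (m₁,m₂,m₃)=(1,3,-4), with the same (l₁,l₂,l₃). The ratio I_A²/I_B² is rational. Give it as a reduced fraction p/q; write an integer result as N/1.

24/1

l's match ⇒ only the (l;m) 3-j factors differ between A and B.
A: triangle coeff Δ(1,5,4) = 1/495; Σ_t [1,1]: t=1:−1/720 = -1/720; (3j)²=8/165 [(1 5 4; 0 1 -1)], sign=+1
B: triangle coeff Δ(1,5,4) = 1/495; Σ_t [0,0]: t=0:+1/80640 = 1/80640; (3j)²=1/495 [(1 5 4; 1 3 -4)], sign=+1
I_A²/I_B² = (8/165)/(1/495) = 24/1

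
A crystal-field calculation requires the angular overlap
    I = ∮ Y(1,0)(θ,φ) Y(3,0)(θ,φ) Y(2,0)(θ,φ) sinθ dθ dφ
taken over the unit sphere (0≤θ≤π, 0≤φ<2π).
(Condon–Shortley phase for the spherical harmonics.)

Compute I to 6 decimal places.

0.247767

Rules hold: Σm=0, L=6 even, 2≤2≤4.
N = 3·7·5 = 105
Δ = 2!·0!·4!/7! = 1/105
Racah Σ t=1..1: t=1:−1/4 = -1/4
⇒ 3j(1 3 2; 0 0 0)² = 3/35, sgn -1
(m-triple is (0,0,0) — same symbol as above.)
4πI² = N·(3j₀)²·(3jₘ)² = 27/35
I = +1·√(0.771429/4π) = 0.24776670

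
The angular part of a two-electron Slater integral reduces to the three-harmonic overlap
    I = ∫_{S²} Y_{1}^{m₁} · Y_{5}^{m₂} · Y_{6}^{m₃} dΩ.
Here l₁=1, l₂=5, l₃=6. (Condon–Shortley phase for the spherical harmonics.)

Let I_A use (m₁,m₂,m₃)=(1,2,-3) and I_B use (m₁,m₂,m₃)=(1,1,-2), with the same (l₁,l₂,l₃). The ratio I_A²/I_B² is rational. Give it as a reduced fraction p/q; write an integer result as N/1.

Same 1,5,6: normalisation and zero-m 3j drop out of the ratio.
A: Δ: 0! 2! 10! / 13! → 1/858; sum: t=0:+1/60480 = 1/60480; 3j²(1 5 6; 1 2 -3) = Δ·Π!·Σ² = 6/143  (sign -1)
B: Δ: 0! 2! 10! / 13! → 1/858; sum: t=0:+1/34560 = 1/34560; 3j²(1 5 6; 1 1 -2) = Δ·Π!·Σ² = 14/429  (sign +1)
I_A²/I_B² = (6/143)/(14/429) = 9/7

9/7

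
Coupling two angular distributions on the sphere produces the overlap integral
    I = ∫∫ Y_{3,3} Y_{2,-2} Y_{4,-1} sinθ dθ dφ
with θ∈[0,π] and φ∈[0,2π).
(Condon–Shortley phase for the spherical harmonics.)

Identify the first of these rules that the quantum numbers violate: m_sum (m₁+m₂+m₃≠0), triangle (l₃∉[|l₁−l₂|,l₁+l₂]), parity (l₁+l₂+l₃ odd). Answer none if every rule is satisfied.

parity

m₁+m₂+m₃ = 3 − 2 − 1 = 0  ✓
triangle: |3−2|=1 ≤ l₃=4 ≤ 3+2=5  ✓
parity: l₁+l₂+l₃ = 9 is odd  ✗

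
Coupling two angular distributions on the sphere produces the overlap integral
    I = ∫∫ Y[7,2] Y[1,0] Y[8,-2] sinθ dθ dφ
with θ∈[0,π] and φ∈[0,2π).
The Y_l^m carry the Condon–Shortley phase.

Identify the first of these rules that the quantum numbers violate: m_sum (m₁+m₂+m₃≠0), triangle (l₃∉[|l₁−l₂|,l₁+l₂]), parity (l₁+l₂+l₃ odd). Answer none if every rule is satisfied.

Σmᵢ = 0  ✓
l₃∈[|l₁−l₂|,l₁+l₂]=[6,8], have l₃=8  ✓
Σlᵢ = 16 ⇒ even  ✓

none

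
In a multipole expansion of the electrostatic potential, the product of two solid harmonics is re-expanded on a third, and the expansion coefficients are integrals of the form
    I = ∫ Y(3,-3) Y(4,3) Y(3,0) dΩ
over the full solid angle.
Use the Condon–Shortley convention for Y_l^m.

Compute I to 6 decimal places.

Rules hold: Σm=0, L=10 even, 1≤3≤7.
N = 7·9·7 = 441
Δ = 4!·2!·4!/11! = 1/34650
Racah Σ t=1..3: t=1:−1/72 t=2:+1/16 t=3:−1/72 = 5/144
⇒ 3j(3 4 3; 0 0 0)² = 2/77, sgn -1
Racah Σ t=4..4: t=4:+1/288 = 1/288
⇒ 3j(3 4 3; -3 3 0)² = 1/22, sgn -1
4πI² = N·(3j₀)²·(3jₘ)² = 63/121
I = +1·√(0.520661/4π) = 0.20355073

0.203551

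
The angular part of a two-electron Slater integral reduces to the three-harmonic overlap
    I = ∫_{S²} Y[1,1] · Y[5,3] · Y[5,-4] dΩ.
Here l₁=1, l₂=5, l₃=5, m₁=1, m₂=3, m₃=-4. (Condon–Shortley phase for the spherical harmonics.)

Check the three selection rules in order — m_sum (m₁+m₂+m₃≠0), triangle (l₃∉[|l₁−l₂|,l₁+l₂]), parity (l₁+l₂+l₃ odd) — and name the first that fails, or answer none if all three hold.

Σmᵢ = 0  ✓
l₃∈[|l₁−l₂|,l₁+l₂]=[4,6], have l₃=5  ✓
Σlᵢ = 11 ⇒ odd  ✗

parity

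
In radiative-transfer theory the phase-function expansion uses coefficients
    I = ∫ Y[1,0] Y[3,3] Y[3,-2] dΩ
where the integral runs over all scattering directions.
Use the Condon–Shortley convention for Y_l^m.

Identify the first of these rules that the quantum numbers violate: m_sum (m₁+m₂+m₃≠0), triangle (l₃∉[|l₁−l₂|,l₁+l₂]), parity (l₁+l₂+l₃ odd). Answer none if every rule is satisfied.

azimuthal sum: 0 + 3 − 2 = 1  ✗
2 ≤ 3 ≤ 4 (triangle on l)
L = 1 + 3 + 3 = 7 (odd)

m_sum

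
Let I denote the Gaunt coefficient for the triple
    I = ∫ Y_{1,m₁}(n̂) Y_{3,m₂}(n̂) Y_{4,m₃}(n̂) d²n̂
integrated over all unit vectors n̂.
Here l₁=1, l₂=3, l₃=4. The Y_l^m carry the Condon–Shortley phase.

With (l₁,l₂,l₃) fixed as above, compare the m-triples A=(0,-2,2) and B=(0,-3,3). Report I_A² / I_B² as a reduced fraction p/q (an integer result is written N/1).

12/7

Same 1,3,4: normalisation and zero-m 3j drop out of the ratio.
A: Δ: 0! 2! 6! / 9! → 1/252; sum: t=0:+1/120 = 1/120; 3j²(1 3 4; 0 -2 2) = Δ·Π!·Σ² = 1/21  (sign +1)
B: Δ: 0! 2! 6! / 9! → 1/252; sum: t=0:+1/720 = 1/720; 3j²(1 3 4; 0 -3 3) = Δ·Π!·Σ² = 1/36  (sign -1)
I_A²/I_B² = (1/21)/(1/36) = 12/7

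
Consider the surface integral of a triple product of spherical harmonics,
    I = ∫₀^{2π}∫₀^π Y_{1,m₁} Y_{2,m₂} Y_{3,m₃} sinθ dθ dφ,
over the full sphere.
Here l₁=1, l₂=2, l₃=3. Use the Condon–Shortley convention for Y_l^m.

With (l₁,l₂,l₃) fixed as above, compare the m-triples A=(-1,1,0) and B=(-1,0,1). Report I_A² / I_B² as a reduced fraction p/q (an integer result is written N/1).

Shared (l₁,l₂,l₃)=(1,2,3): N and (l;000)² cancel in I_A²/I_B².
A: Δ = 0!·2!·4!/7! = 1/105; Racah Σ t=0..0: t=0:+1/12 = 1/12; ⇒ 3j(1 2 3; -1 1 0)² = 1/35, sgn -1
B: Δ = 0!·2!·4!/7! = 1/105; Racah Σ t=0..0: t=0:+1/8 = 1/8; ⇒ 3j(1 2 3; -1 0 1)² = 2/35, sgn +1
I_A²/I_B² = (1/35)/(2/35) = 1/2

1/2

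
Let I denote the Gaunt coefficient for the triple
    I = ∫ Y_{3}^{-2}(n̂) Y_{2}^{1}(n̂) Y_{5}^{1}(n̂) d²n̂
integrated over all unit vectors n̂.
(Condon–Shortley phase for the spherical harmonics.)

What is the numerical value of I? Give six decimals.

m-sum 0 ✓  L=10 even ✓  1≤5≤5 ✓
Π(2lᵢ+1) = 7×5×11 = 385
triangle coeff Δ(3,2,5) = 1/2310
Σ_t [0,0]: t=0:+1/144 = 1/144
(3j)²=10/231 [(3 2 5; 0 0 0)], sign=-1
Σ_t [0,0]: t=0:+1/720 = 1/720
(3j)²=4/385 [(3 2 5; -2 1 1)], sign=+1
⇒ 4πI² = 40/231
I = (-1)√(40/231/(4π)) = -0.11738675

-0.117387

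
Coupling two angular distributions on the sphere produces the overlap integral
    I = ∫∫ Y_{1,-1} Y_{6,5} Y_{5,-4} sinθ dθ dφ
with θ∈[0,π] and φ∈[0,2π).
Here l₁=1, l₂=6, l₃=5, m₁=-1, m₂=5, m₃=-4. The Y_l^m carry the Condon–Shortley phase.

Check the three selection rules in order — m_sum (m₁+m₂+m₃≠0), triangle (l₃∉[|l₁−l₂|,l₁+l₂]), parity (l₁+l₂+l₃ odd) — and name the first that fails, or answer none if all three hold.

none

Σmᵢ = 0  ✓
l₃∈[|l₁−l₂|,l₁+l₂]=[5,7], have l₃=5  ✓
Σlᵢ = 12 ⇒ even  ✓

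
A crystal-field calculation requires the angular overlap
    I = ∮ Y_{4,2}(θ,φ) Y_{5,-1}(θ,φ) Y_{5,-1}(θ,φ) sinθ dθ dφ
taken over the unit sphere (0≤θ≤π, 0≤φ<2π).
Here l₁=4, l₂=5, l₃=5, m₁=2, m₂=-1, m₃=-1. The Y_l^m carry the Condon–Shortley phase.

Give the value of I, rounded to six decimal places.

m-sum 0 ✓  L=14 even ✓  1≤5≤9 ✓
Π(2lᵢ+1) = 9×11×11 = 1089
triangle coeff Δ(4,5,5) = 1/3153150
Σ_t [0,4]: t=0:+1/69120 t=1:−1/1728 t=2:+1/576 t=3:−1/1728 t=4:+1/69120 = 7/11520
(3j)²=2/143 [(4 5 5; 0 0 0)], sign=-1
Σ_t [0,2]: t=0:+1/4608 t=1:−1/1296 t=2:+1/4608 = -7/20736
(3j)²=20/1287 [(4 5 5; 2 -1 -1)], sign=-1
⇒ 4πI² = 40/169
I = (+1)√(40/169/(4π)) = 0.13724032

0.137240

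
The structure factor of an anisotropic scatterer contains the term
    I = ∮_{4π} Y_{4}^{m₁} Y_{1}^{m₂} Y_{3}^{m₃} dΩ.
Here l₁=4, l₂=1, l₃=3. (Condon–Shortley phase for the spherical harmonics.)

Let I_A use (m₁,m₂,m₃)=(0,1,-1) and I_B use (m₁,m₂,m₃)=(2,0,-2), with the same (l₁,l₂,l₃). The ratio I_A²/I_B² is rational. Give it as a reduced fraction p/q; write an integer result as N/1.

Shared (l₁,l₂,l₃)=(4,1,3): N and (l;000)² cancel in I_A²/I_B².
A: Δ = 2!·6!·0!/9! = 1/252; Racah Σ t=2..2: t=2:+1/96 = 1/96; ⇒ 3j(4 1 3; 0 1 -1)² = 1/42, sgn +1
B: Δ = 2!·6!·0!/9! = 1/252; Racah Σ t=1..1: t=1:−1/120 = -1/120; ⇒ 3j(4 1 3; 2 0 -2)² = 1/21, sgn +1
I_A²/I_B² = (1/42)/(1/21) = 1/2

1/2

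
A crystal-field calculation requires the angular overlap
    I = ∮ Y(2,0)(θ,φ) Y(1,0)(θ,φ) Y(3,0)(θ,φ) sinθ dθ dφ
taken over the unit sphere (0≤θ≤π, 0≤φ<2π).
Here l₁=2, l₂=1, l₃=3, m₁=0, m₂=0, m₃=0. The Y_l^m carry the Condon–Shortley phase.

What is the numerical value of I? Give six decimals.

0.247767

Rules hold: Σm=0, L=6 even, 1≤3≤3.
N = 5·3·7 = 105
Δ = 0!·4!·2!/7! = 1/105
Racah Σ t=0..0: t=0:+1/4 = 1/4
⇒ 3j(2 1 3; 0 0 0)² = 3/35, sgn -1
(m-triple is (0,0,0) — same symbol as above.)
4πI² = N·(3j₀)²·(3jₘ)² = 27/35
I = +1·√(0.771429/4π) = 0.24776670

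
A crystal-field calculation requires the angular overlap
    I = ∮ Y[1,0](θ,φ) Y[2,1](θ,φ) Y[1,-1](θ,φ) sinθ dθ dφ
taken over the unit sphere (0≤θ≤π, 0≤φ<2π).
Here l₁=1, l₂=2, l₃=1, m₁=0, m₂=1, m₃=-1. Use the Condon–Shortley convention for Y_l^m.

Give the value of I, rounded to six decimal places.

m-sum 0 ✓  L=4 even ✓  1≤1≤3 ✓
Π(2lᵢ+1) = 3×5×3 = 45
triangle coeff Δ(1,2,1) = 1/30
Σ_t [1,1]: t=1:−1/1 = -1/1
(3j)²=2/15 [(1 2 1; 0 0 0)], sign=+1
Σ_t [1,1]: t=1:−1/2 = -1/2
(3j)²=1/10 [(1 2 1; 0 1 -1)], sign=-1
⇒ 4πI² = 3/5
I = (-1)√(3/5/(4π)) = -0.21850969

-0.218510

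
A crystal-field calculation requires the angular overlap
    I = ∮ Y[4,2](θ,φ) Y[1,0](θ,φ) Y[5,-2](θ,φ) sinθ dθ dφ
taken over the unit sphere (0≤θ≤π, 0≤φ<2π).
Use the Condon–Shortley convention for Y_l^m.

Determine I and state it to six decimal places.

Rules hold: Σm=0, L=10 even, 3≤5≤5.
N = 9·3·11 = 297
Δ = 0!·8!·2!/11! = 1/495
Racah Σ t=0..0: t=0:+1/576 = 1/576
⇒ 3j(4 1 5; 0 0 0)² = 5/99, sgn -1
Racah Σ t=0..0: t=0:+1/1440 = 1/1440
⇒ 3j(4 1 5; 2 0 -2)² = 7/165, sgn -1
4πI² = N·(3j₀)²·(3jₘ)² = 7/11
I = +1·√(0.636364/4π) = 0.22503380

0.225034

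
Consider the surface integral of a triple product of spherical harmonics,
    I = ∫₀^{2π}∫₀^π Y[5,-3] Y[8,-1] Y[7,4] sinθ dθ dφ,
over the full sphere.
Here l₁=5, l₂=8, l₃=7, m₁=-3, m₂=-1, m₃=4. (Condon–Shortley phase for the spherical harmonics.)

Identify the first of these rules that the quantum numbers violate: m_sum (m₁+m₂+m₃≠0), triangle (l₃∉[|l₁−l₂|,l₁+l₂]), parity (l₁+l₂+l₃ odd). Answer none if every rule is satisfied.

none

azimuthal sum: -3 − 1 + 4 = 0  ✓
3 ≤ 7 ≤ 13 (triangle on l)  ✓
L = 5 + 8 + 7 = 20 (even)  ✓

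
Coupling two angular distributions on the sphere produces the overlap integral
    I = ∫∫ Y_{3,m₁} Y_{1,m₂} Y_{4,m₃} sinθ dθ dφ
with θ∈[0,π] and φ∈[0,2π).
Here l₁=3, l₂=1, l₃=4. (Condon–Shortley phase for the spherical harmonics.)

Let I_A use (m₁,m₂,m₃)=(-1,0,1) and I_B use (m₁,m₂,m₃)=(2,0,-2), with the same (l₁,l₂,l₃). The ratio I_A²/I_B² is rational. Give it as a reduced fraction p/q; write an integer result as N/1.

Shared (l₁,l₂,l₃)=(3,1,4): N and (l;000)² cancel in I_A²/I_B².
A: Δ = 0!·6!·2!/9! = 1/252; Racah Σ t=0..0: t=0:+1/48 = 1/48; ⇒ 3j(3 1 4; -1 0 1)² = 5/84, sgn -1
B: Δ = 0!·6!·2!/9! = 1/252; Racah Σ t=0..0: t=0:+1/120 = 1/120; ⇒ 3j(3 1 4; 2 0 -2)² = 1/21, sgn +1
I_A²/I_B² = (5/84)/(1/21) = 5/4

5/4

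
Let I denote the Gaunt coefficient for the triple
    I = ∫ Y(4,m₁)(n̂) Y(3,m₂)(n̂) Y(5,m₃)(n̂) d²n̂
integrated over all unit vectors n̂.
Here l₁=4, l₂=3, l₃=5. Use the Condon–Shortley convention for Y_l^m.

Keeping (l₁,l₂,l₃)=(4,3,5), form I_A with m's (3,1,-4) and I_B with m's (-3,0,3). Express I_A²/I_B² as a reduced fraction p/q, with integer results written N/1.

1/6

Shared (l₁,l₂,l₃)=(4,3,5): N and (l;000)² cancel in I_A²/I_B².
A: Δ = 2!·6!·4!/13! = 1/180180; Racah Σ t=0..1: t=0:+1/5760 t=1:−1/4320 = -1/17280; ⇒ 3j(4 3 5; 3 1 -4)² = 7/4290, sgn +1
B: Δ = 2!·6!·4!/13! = 1/180180; Racah Σ t=1..2: t=1:−1/2880 t=2:+1/1440 = 1/2880; ⇒ 3j(4 3 5; -3 0 3)² = 7/715, sgn +1
I_A²/I_B² = (7/4290)/(7/715) = 1/6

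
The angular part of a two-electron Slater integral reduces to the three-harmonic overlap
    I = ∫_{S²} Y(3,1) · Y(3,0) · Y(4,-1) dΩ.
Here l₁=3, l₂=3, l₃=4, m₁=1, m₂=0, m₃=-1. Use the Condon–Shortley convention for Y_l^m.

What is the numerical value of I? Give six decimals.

-0.099323

Rules hold: Σm=0, L=10 even, 0≤4≤6.
N = 7·7·9 = 441
Δ = 2!·4!·4!/11! = 1/34650
Racah Σ t=0..2: t=0:+1/72 t=1:−1/16 t=2:+1/72 = -5/144
⇒ 3j(3 3 4; 0 0 0)² = 2/77, sgn -1
Racah Σ t=0..2: t=0:+1/48 t=1:−1/24 t=2:+1/288 = -5/288
⇒ 3j(3 3 4; 1 0 -1)² = 5/462, sgn +1
4πI² = N·(3j₀)²·(3jₘ)² = 15/121
I = -1·√(0.123967/4π) = -0.09932258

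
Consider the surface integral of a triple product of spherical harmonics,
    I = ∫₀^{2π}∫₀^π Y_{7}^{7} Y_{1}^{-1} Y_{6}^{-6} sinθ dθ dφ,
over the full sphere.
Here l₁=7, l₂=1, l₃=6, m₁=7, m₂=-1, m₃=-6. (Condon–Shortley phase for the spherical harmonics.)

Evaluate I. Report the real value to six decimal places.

Checks pass: Σm=0; 14 even; l₃=6∈[6,8].
(2·7+1)(2·1+1)(2·6+1) = 585
Δ: 2! 12! 0! / 15! → 1/1365
sum: t=1:−1/518400 = -1/518400
3j²(7 1 6; 0 0 0) = Δ·Π!·Σ² = 7/195  (sign -1)
sum: t=0:+1/958003200 = 1/958003200
3j²(7 1 6; 7 -1 -6) = Δ·Π!·Σ² = 1/15  (sign +1)
combine: 4πI² = 585·7/195·1/15 = 7/5
take √, sign -1: I = -0.33377906

-0.333779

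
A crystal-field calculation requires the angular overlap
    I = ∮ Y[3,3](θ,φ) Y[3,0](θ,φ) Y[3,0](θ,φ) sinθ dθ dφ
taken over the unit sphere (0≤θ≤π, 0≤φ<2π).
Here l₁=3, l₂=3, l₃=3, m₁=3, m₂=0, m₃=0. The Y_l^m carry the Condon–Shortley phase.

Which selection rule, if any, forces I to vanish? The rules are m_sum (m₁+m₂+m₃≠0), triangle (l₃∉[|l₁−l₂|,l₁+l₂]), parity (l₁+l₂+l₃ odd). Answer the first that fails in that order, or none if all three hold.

m₁+m₂+m₃ = 3 + 0 + 0 = 3  ✗
triangle: |3−3|=0 ≤ l₃=3 ≤ 3+3=6
parity: l₁+l₂+l₃ = 9 is odd

m_sum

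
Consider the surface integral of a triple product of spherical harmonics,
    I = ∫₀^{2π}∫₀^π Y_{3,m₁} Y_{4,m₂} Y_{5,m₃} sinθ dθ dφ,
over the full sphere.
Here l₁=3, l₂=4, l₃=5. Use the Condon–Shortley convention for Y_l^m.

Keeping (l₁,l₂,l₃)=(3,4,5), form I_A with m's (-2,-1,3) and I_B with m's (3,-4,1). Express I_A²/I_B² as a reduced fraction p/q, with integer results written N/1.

1/2

Same 3,4,5: normalisation and zero-m 3j drop out of the ratio.
A: Δ: 2! 4! 6! / 13! → 1/180180; sum: t=1:−1/1152 t=2:+1/1440 = -1/5760; 3j²(3 4 5; -2 -1 3) = Δ·Π!·Σ² = 1/858  (sign -1)
B: Δ: 2! 4! 6! / 13! → 1/180180; sum: t=0:+1/34560 = 1/34560; 3j²(3 4 5; 3 -4 1) = Δ·Π!·Σ² = 1/429  (sign +1)
I_A²/I_B² = (1/858)/(1/429) = 1/2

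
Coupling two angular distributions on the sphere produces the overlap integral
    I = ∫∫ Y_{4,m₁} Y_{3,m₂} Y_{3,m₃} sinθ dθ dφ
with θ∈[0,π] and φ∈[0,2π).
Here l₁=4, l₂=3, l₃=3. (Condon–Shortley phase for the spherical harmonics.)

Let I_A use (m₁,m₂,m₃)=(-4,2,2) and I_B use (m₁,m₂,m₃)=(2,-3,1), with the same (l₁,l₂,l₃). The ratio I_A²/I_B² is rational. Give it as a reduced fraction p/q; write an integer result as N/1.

35/27

Shared (l₁,l₂,l₃)=(4,3,3): N and (l;000)² cancel in I_A²/I_B².
A: Δ = 4!·4!·2!/11! = 1/34650; Racah Σ t=4..4: t=4:+1/576 = 1/576; ⇒ 3j(4 3 3; -4 2 2)² = 5/99, sgn -1
B: Δ = 4!·4!·2!/11! = 1/34650; Racah Σ t=0..0: t=0:+1/192 = 1/192; ⇒ 3j(4 3 3; 2 -3 1)² = 3/77, sgn +1
I_A²/I_B² = (5/99)/(3/77) = 35/27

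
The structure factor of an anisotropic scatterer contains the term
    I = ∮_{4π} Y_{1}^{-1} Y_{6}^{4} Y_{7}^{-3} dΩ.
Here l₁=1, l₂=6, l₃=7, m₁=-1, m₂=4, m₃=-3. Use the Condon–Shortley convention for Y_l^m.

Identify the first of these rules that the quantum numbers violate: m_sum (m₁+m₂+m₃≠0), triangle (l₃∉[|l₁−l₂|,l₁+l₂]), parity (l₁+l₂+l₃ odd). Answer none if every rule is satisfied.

none

azimuthal sum: -1 + 4 − 3 = 0  ✓
5 ≤ 7 ≤ 7 (triangle on l)  ✓
L = 1 + 6 + 7 = 14 (even)  ✓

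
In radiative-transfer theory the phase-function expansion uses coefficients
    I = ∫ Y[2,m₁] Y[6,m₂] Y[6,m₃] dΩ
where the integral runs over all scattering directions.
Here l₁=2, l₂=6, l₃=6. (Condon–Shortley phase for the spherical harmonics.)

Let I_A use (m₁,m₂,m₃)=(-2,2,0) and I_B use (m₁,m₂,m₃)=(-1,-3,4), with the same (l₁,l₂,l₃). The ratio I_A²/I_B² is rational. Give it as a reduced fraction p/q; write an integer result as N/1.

8/7

l's match ⇒ only the (l;m) 3-j factors differ between A and B.
A: triangle coeff Δ(2,6,6) = 1/90090; Σ_t [2,2]: t=2:+1/69120 = 1/69120; (3j)²=4/143 [(2 6 6; -2 2 0)], sign=+1
B: triangle coeff Δ(2,6,6) = 1/90090; Σ_t [1,2]: t=1:−1/161280 t=2:+1/725760 = -1/207360; (3j)²=7/286 [(2 6 6; -1 -3 4)], sign=-1
I_A²/I_B² = (4/143)/(7/286) = 8/7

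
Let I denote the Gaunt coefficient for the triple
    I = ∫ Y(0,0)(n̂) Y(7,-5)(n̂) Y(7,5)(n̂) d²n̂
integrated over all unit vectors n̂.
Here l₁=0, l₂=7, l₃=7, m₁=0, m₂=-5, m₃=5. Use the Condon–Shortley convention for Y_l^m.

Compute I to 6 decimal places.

Checks pass: Σm=0; 14 even; l₃=7∈[7,7].
(2·0+1)(2·7+1)(2·7+1) = 225
Δ: 0! 0! 14! / 15! → 1/15
sum: t=0:+1/25401600 = 1/25401600
3j²(0 7 7; 0 0 0) = Δ·Π!·Σ² = 1/15  (sign -1)
sum: t=0:+1/958003200 = 1/958003200
3j²(0 7 7; 0 -5 5) = Δ·Π!·Σ² = 1/15  (sign +1)
combine: 4πI² = 225·1/15·1/15 = 1/1
take √, sign -1: I = -0.28209479

-0.282095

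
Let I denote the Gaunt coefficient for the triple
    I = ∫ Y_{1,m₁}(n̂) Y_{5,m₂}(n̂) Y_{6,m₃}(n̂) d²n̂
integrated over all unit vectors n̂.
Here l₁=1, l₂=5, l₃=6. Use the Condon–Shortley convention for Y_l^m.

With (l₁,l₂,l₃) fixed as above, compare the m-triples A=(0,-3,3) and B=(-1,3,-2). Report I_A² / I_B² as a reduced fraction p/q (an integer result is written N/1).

Same 1,5,6: normalisation and zero-m 3j drop out of the ratio.
A: Δ: 0! 2! 10! / 13! → 1/858; sum: t=0:+1/80640 = 1/80640; 3j²(1 5 6; 0 -3 3) = Δ·Π!·Σ² = 9/286  (sign -1)
B: Δ: 0! 2! 10! / 13! → 1/858; sum: t=0:+1/161280 = 1/161280; 3j²(1 5 6; -1 3 -2) = Δ·Π!·Σ² = 1/143  (sign +1)
I_A²/I_B² = (9/286)/(1/143) = 9/2

9/2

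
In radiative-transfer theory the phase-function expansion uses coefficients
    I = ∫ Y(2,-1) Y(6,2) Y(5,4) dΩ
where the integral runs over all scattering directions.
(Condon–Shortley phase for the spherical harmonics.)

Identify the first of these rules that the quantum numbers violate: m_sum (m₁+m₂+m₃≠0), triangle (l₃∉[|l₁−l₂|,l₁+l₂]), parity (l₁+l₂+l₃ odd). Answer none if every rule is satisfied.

azimuthal sum: -1 + 2 + 4 = 5  ✗
4 ≤ 5 ≤ 8 (triangle on l)
L = 2 + 6 + 5 = 13 (odd)

m_sum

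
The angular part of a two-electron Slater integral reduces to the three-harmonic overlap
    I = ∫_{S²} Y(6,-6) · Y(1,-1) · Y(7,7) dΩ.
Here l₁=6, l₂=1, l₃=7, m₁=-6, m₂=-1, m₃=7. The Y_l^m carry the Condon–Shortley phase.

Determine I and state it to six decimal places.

-0.333779

Rules hold: Σm=0, L=14 even, 5≤7≤7.
N = 13·3·15 = 585
Δ = 0!·12!·2!/15! = 1/1365
Racah Σ t=0..0: t=0:+1/518400 = 1/518400
⇒ 3j(6 1 7; 0 0 0)² = 7/195, sgn -1
Racah Σ t=0..0: t=0:+1/958003200 = 1/958003200
⇒ 3j(6 1 7; -6 -1 7)² = 1/15, sgn +1
4πI² = N·(3j₀)²·(3jₘ)² = 7/5
I = -1·√(1.4/4π) = -0.33377906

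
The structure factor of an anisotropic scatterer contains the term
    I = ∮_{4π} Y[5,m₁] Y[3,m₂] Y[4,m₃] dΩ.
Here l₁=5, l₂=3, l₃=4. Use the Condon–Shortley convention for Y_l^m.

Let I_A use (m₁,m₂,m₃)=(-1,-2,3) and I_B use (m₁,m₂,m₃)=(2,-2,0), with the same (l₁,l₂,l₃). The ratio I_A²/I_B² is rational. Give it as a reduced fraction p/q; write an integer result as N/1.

121/20

l's match ⇒ only the (l;m) 3-j factors differ between A and B.
A: triangle coeff Δ(5,3,4) = 1/180180; Σ_t [0,1]: t=0:+1/17280 t=1:−1/1440 = -11/17280; (3j)²=11/468 [(5 3 4; -1 -2 3)], sign=+1
B: triangle coeff Δ(5,3,4) = 1/180180; Σ_t [0,1]: t=0:+1/864 t=1:−1/576 = -1/1728; (3j)²=5/1287 [(5 3 4; 2 -2 0)], sign=-1
I_A²/I_B² = (11/468)/(5/1287) = 121/20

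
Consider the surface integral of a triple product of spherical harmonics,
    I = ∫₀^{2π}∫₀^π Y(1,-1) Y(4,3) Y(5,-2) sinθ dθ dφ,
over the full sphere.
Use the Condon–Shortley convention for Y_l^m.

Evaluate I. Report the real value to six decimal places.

Rules hold: Σm=0, L=10 even, 3≤5≤5.
N = 3·9·11 = 297
Δ = 0!·2!·8!/11! = 1/495
Racah Σ t=0..0: t=0:+1/576 = 1/576
⇒ 3j(1 4 5; 0 0 0)² = 5/99, sgn -1
Racah Σ t=0..0: t=0:+1/10080 = 1/10080
⇒ 3j(1 4 5; -1 3 -2)² = 1/165, sgn -1
4πI² = N·(3j₀)²·(3jₘ)² = 1/11
I = +1·√(0.0909091/4π) = 0.08505478

0.085055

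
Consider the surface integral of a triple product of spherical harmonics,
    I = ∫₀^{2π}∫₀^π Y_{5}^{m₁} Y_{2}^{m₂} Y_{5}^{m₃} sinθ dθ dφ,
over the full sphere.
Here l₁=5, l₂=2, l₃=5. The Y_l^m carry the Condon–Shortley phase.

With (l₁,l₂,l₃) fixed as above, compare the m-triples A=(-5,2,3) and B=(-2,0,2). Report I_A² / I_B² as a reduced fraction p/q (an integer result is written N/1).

5/6

l's match ⇒ only the (l;m) 3-j factors differ between A and B.
A: triangle coeff Δ(5,2,5) = 1/38610; Σ_t [2,2]: t=2:+1/161280 = 1/161280; (3j)²=1/143 [(5 2 5; -5 2 3)], sign=+1
B: triangle coeff Δ(5,2,5) = 1/38610; Σ_t [0,2]: t=0:+1/20160 t=1:−1/1440 t=2:+1/2880 = -1/3360; (3j)²=6/715 [(5 2 5; -2 0 2)], sign=+1
I_A²/I_B² = (1/143)/(6/715) = 5/6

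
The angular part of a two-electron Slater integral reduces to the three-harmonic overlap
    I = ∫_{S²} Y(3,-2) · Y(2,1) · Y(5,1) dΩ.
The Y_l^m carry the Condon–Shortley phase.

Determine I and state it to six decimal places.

Rules hold: Σm=0, L=10 even, 1≤5≤5.
N = 7·5·11 = 385
Δ = 0!·6!·4!/11! = 1/2310
Racah Σ t=0..0: t=0:+1/144 = 1/144
⇒ 3j(3 2 5; 0 0 0)² = 10/231, sgn -1
Racah Σ t=0..0: t=0:+1/720 = 1/720
⇒ 3j(3 2 5; -2 1 1)² = 4/385, sgn +1
4πI² = N·(3j₀)²·(3jₘ)² = 40/231
I = -1·√(0.17316/4π) = -0.11738675

-0.117387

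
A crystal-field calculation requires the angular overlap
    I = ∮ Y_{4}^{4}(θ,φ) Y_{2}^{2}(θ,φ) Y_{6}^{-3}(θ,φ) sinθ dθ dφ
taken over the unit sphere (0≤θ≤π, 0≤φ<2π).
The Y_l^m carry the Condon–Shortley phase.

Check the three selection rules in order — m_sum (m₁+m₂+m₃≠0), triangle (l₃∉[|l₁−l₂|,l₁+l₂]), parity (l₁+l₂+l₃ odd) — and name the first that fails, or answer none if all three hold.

m_sum

m₁+m₂+m₃ = 4 + 2 − 3 = 3  ✗
triangle: |4−2|=2 ≤ l₃=6 ≤ 4+2=6
parity: l₁+l₂+l₃ = 12 is even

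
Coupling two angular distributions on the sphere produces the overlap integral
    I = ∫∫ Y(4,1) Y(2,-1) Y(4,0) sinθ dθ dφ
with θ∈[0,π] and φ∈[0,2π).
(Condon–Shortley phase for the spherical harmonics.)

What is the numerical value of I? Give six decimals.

Checks pass: Σm=0; 10 even; l₃=4∈[2,6].
(2·4+1)(2·2+1)(2·4+1) = 405
Δ: 2! 6! 2! / 11! → 1/13860
sum: t=0:+1/192 t=1:−1/36 t=2:+1/192 = -5/288
3j²(4 2 4; 0 0 0) = Δ·Π!·Σ² = 20/693  (sign -1)
sum: t=0:+1/72 t=1:−1/96 = 1/288
3j²(4 2 4; 1 -1 0) = Δ·Π!·Σ² = 1/462  (sign +1)
combine: 4πI² = 405·20/693·1/462 = 150/5929
take √, sign -1: I = -0.04486937

-0.044869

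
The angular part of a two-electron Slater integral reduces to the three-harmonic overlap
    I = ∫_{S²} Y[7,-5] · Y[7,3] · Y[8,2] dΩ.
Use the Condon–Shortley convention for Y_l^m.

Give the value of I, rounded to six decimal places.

m-sum 0 ✓  L=22 even ✓  0≤8≤14 ✓
Π(2lᵢ+1) = 15×15×17 = 3825
triangle coeff Δ(7,7,8) = 1/22086194130
Σ_t [0,6]: t=0:+1/18289152000 t=1:−1/248832000 t=2:+1/24883200 t=3:−1/11943936 t=4:+1/24883200 t=5:−1/248832000 t=6:+1/18289152000 = -11/975421440
(3j)²=1750/289731 [(7 7 8; 0 0 0)], sign=-1
Σ_t [4,6]: t=4:+1/2786918400 t=5:−1/435456000 t=6:+1/597196800 = -11/41803776000
(3j)²=66/96577 [(7 7 8; -5 3 2)], sign=-1
⇒ 4πI² = 8662500/548653937
I = (+1)√(8662500/548653937/(4π)) = 0.03544602

0.035446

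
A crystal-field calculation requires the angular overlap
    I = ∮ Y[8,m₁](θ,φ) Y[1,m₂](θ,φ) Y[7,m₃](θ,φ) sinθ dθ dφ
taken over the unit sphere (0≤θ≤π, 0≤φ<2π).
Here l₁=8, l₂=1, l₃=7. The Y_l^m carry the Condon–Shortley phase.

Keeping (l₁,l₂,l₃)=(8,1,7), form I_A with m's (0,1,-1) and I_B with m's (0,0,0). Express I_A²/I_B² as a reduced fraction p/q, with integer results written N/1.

7/16

l's match ⇒ only the (l;m) 3-j factors differ between A and B.
A: triangle coeff Δ(8,1,7) = 1/2040; Σ_t [2,2]: t=2:+1/58060800 = 1/58060800; (3j)²=7/510 [(8 1 7; 0 1 -1)], sign=+1
B: triangle coeff Δ(8,1,7) = 1/2040; Σ_t [1,1]: t=1:−1/25401600 = -1/25401600; (3j)²=8/255 [(8 1 7; 0 0 0)], sign=+1
I_A²/I_B² = (7/510)/(8/255) = 7/16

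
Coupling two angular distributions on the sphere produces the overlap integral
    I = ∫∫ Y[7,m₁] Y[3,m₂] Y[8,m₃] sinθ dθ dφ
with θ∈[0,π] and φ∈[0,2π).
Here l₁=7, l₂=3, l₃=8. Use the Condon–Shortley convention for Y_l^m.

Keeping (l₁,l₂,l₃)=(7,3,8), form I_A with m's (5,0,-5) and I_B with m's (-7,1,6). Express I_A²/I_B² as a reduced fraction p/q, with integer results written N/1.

Same 7,3,8: normalisation and zero-m 3j drop out of the ratio.
A: Δ: 2! 12! 4! / 19! → 1/5290740; sum: t=0:+1/87091200 t=1:−1/159667200 t=2:+1/5748019200 = 31/5748019200; 3j²(7 3 8; 5 0 -5) = Δ·Π!·Σ² = 961/135660  (sign -1)
B: Δ: 2! 12! 4! / 19! → 1/5290740; sum: t=2:+1/3832012800 = 1/3832012800; 3j²(7 3 8; -7 1 6) = Δ·Π!·Σ² = 91/9690  (sign +1)
I_A²/I_B² = (961/135660)/(91/9690) = 961/1274

961/1274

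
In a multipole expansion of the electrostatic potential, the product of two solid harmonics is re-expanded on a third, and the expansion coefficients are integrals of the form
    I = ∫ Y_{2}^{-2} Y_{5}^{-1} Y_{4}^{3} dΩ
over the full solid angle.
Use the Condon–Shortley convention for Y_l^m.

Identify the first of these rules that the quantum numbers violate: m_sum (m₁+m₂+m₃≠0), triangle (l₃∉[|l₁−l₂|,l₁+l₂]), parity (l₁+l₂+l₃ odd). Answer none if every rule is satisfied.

parity

azimuthal sum: -2 − 1 + 3 = 0  ✓
3 ≤ 4 ≤ 7 (triangle on l)  ✓
L = 2 + 5 + 4 = 11 (odd)  ✗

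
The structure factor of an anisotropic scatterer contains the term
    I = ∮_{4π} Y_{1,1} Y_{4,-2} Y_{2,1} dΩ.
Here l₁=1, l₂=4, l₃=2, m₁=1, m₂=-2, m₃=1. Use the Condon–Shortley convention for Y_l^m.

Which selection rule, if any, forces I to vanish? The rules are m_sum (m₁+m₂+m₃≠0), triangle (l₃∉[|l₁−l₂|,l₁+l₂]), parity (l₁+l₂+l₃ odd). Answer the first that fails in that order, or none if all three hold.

triangle

azimuthal sum: 1 − 2 + 1 = 0  ✓
3 ≤ 2 ≤ 5 (triangle on l)  ✗
L = 1 + 4 + 2 = 7 (odd)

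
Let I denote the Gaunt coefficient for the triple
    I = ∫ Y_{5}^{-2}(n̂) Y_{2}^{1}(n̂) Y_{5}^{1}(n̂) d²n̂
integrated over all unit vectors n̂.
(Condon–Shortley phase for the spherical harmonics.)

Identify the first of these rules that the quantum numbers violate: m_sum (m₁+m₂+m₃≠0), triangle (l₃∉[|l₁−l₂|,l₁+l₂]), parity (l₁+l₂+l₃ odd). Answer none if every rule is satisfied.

m₁+m₂+m₃ = -2 + 1 + 1 = 0  ✓
triangle: |5−2|=3 ≤ l₃=5 ≤ 5+2=7  ✓
parity: l₁+l₂+l₃ = 12 is even  ✓

none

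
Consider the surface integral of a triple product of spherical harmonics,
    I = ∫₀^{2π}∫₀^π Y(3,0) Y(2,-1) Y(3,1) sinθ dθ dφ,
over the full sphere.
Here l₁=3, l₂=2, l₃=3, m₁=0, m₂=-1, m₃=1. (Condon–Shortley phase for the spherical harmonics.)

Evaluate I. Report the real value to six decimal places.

Rules hold: Σm=0, L=8 even, 1≤3≤5.
N = 7·5·7 = 245
Δ = 2!·4!·2!/9! = 1/3780
Racah Σ t=0..2: t=0:+1/24 t=1:−1/4 t=2:+1/24 = -1/6
⇒ 3j(3 2 3; 0 0 0)² = 4/105, sgn +1
Racah Σ t=0..1: t=0:+1/12 t=1:−1/8 = -1/24
⇒ 3j(3 2 3; 0 -1 1)² = 1/210, sgn -1
4πI² = N·(3j₀)²·(3jₘ)² = 2/45
I = -1·√(0.0444444/4π) = -0.05947080

-0.059471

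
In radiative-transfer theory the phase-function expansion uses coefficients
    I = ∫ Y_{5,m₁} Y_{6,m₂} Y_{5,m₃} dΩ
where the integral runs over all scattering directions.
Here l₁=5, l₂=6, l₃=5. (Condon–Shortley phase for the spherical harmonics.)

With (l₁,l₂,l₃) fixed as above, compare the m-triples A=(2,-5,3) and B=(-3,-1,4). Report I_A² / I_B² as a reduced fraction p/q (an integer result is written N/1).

2/11

Same 5,6,5: normalisation and zero-m 3j drop out of the ratio.
A: Δ: 6! 4! 6! / 17! → 1/28588560; sum: t=0:+1/518400 t=1:−1/345600 = -1/1036800; 3j²(5 6 5; 2 -5 3) = Δ·Π!·Σ² = 7/2210  (sign -1)
B: Δ: 6! 4! 6! / 17! → 1/28588560; sum: t=4:+1/138240 t=5:−1/518400 = 11/2073600; 3j²(5 6 5; -3 -1 4) = Δ·Π!·Σ² = 77/4420  (sign -1)
I_A²/I_B² = (7/2210)/(77/4420) = 2/11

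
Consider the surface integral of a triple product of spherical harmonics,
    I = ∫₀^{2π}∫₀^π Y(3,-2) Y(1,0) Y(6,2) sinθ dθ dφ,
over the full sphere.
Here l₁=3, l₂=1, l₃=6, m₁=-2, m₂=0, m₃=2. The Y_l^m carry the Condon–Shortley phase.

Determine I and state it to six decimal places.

0.000000

triangle: need 2≤l₃≤4, have 6; I=0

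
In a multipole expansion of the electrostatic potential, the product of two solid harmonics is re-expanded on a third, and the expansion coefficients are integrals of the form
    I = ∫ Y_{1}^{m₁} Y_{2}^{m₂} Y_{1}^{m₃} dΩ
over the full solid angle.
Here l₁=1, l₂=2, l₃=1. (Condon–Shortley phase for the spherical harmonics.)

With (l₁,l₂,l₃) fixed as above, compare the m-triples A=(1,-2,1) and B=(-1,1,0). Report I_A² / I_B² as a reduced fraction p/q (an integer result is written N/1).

Same 1,2,1: normalisation and zero-m 3j drop out of the ratio.
A: Δ: 2! 0! 2! / 5! → 1/30; sum: t=0:+1/4 = 1/4; 3j²(1 2 1; 1 -2 1) = Δ·Π!·Σ² = 1/5  (sign +1)
B: Δ: 2! 0! 2! / 5! → 1/30; sum: t=2:+1/2 = 1/2; 3j²(1 2 1; -1 1 0) = Δ·Π!·Σ² = 1/10  (sign -1)
I_A²/I_B² = (1/5)/(1/10) = 2/1

2/1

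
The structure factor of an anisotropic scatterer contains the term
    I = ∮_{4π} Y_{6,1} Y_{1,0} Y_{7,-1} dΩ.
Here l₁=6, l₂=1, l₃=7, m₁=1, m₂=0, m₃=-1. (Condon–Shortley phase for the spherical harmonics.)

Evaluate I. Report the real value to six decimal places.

Rules hold: Σm=0, L=14 even, 5≤7≤7.
N = 13·3·15 = 585
Δ = 0!·12!·2!/15! = 1/1365
Racah Σ t=0..0: t=0:+1/518400 = 1/518400
⇒ 3j(6 1 7; 0 0 0)² = 7/195, sgn -1
Racah Σ t=0..0: t=0:+1/604800 = 1/604800
⇒ 3j(6 1 7; 1 0 -1)² = 16/455, sgn +1
4πI² = N·(3j₀)²·(3jₘ)² = 48/65
I = -1·√(0.738462/4π) = -0.24241473

-0.242415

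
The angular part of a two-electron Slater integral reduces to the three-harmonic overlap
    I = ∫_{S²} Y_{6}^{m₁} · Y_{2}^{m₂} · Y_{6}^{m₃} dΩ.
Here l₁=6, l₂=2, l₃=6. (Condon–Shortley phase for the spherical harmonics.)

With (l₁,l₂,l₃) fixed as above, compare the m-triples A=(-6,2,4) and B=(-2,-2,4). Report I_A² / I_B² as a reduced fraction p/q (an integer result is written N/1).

11/45

l's match ⇒ only the (l;m) 3-j factors differ between A and B.
A: triangle coeff Δ(6,2,6) = 1/90090; Σ_t [2,2]: t=2:+1/14515200 = 1/14515200; (3j)²=2/455 [(6 2 6; -6 2 4)], sign=+1
B: triangle coeff Δ(6,2,6) = 1/90090; Σ_t [0,0]: t=0:+1/322560 = 1/322560; (3j)²=18/1001 [(6 2 6; -2 -2 4)], sign=+1
I_A²/I_B² = (2/455)/(18/1001) = 11/45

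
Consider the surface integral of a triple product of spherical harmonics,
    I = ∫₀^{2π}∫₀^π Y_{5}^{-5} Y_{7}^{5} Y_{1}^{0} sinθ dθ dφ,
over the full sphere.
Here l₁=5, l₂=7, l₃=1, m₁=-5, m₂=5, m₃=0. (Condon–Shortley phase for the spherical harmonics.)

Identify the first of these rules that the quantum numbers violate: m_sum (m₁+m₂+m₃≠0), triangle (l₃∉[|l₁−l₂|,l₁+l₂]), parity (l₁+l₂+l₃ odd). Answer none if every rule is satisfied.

triangle

Σmᵢ = 0  ✓
l₃∈[|l₁−l₂|,l₁+l₂]=[2,12], have l₃=1  ✗
Σlᵢ = 13 ⇒ odd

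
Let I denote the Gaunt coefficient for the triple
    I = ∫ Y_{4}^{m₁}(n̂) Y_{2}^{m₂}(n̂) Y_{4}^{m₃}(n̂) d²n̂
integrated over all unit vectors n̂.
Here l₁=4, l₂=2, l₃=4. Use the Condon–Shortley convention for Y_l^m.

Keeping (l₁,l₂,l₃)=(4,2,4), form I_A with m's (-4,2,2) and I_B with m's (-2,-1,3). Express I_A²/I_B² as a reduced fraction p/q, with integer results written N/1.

Shared (l₁,l₂,l₃)=(4,2,4): N and (l;000)² cancel in I_A²/I_B².
A: Δ = 2!·6!·2!/11! = 1/13860; Racah Σ t=2..2: t=2:+1/2880 = 1/2880; ⇒ 3j(4 2 4; -4 2 2)² = 2/165, sgn +1
B: Δ = 2!·6!·2!/11! = 1/13860; Racah Σ t=0..1: t=0:+1/1440 t=1:−1/240 = -1/288; ⇒ 3j(4 2 4; -2 -1 3)² = 5/132, sgn +1
I_A²/I_B² = (2/165)/(5/132) = 8/25

8/25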